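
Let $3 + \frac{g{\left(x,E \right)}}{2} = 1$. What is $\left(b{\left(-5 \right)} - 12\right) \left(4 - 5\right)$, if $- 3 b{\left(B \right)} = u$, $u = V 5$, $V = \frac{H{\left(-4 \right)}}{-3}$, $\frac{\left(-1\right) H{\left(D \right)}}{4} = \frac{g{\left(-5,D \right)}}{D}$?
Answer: $\frac{128}{9} \approx 14.222$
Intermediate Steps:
$g{\left(x,E \right)} = -4$ ($g{\left(x,E \right)} = -6 + 2 \cdot 1 = -6 + 2 = -4$)
$H{\left(D \right)} = \frac{16}{D}$ ($H{\left(D \right)} = - 4 \left(- \frac{4}{D}\right) = \frac{16}{D}$)
$V = \frac{4}{3}$ ($V = \frac{16 \frac{1}{-4}}{-3} = 16 \left(- \frac{1}{4}\right) \left(- \frac{1}{3}\right) = \left(-4\right) \left(- \frac{1}{3}\right) = \frac{4}{3} \approx 1.3333$)
$u = \frac{20}{3}$ ($u = \frac{4}{3} \cdot 5 = \frac{20}{3} \approx 6.6667$)
$b{\left(B \right)} = - \frac{20}{9}$ ($b{\left(B \right)} = \left(- \frac{1}{3}\right) \frac{20}{3} = - \frac{20}{9}$)
$\left(b{\left(-5 \right)} - 12\right) \left(4 - 5\right) = \left(- \frac{20}{9} - 12\right) \left(4 - 5\right) = \left(- \frac{128}{9}\right) \left(-1\right) = \frac{128}{9}$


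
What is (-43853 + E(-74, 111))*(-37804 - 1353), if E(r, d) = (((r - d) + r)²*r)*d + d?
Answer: 21577350354932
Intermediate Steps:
E(r, d) = d + d*r*(-d + 2*r)² (E(r, d) = ((-d + 2*r)²*r)*d + d = (r*(-d + 2*r)²)*d + d = d*r*(-d + 2*r)² + d = d + d*r*(-d + 2*r)²)
(-43853 + E(-74, 111))*(-37804 - 1353) = (-43853 + 111*(1 - 74*(111 - 2*(-74))²))*(-37804 - 1353) = (-43853 + 111*(1 - 74*(111 + 148)²))*(-39157) = (-43853 + 111*(1 - 74*259²))*(-39157) = (-43853 + 111*(1 - 74*67081))*(-39157) = (-43853 + 111*(1 - 4963994))*(-39157) = (-43853 + 111*(-4963993))*(-39157) = (-43853 - 551003223)*(-39157) = -551047076*(-39157) = 21577350354932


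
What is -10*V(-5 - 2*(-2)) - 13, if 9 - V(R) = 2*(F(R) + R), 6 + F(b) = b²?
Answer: -223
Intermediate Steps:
F(b) = -6 + b²
V(R) = 21 - 2*R - 2*R² (V(R) = 9 - 2*((-6 + R²) + R) = 9 - 2*(-6 + R + R²) = 9 - (-12 + 2*R + 2*R²) = 9 + (12 - 2*R - 2*R²) = 21 - 2*R - 2*R²)
-10*V(-5 - 2*(-2)) - 13 = -10*(21 - 2*(-5 - 2*(-2)) - 2*(-5 - 2*(-2))²) - 13 = -10*(21 - 2*(-5 + 4) - 2*(-5 + 4)²) - 13 = -10*(21 - 2*(-1) - 2*(-1)²) - 13 = -10*(21 + 2 - 2*1) - 13 = -10*(21 + 2 - 2) - 13 = -10*21 - 13 = -210 - 13 = -223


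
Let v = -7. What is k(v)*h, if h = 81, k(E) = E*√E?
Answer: -567*I*√7 ≈ -1500.1*I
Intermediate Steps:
k(E) = E^(3/2)
k(v)*h = (-7)^(3/2)*81 = -7*I*√7*81 = -567*I*√7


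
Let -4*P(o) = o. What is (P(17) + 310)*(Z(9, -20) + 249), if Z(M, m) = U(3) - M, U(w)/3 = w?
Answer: 304527/4 ≈ 76132.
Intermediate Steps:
U(w) = 3*w
Z(M, m) = 9 - M (Z(M, m) = 3*3 - M = 9 - M)
P(o) = -o/4
(P(17) + 310)*(Z(9, -20) + 249) = (-¼*17 + 310)*((9 - 1*9) + 249) = (-17/4 + 310)*((9 - 9) + 249) = 1223*(0 + 249)/4 = (1223/4)*249 = 304527/4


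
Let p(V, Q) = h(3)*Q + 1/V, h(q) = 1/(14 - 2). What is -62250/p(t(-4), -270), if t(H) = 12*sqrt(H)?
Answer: 806760000/291601 - 1494000*I/291601 ≈ 2766.7 - 5.1234*I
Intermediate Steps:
h(q) = 1/12
p(V, Q) = 1/V + Q/12 (p(V, Q) = Q/12 + 1/V = 1/V + Q/12)
-62250/p(t(-4), -270) = -62250/(1/(12*sqrt(-4)) + (1/12)*(-270)) = -62250/(1/(12*(2*I)) - 45/2) = -62250/(1/(24*I) - 45/2) = -62250/(-I/24 - 45/2) = -62250*576*(-45/2 + I/24)/291601 = -35856000*(-45/2 + I/24)/291601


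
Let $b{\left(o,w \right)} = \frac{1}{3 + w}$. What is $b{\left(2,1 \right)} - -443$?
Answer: $\frac{1773}{4} \approx 443.25$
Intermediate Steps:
$b{\left(2,1 \right)} - -443 = \frac{1}{3 + 1} - -443 = \frac{1}{4} + 443 = \frac{1773}{4}$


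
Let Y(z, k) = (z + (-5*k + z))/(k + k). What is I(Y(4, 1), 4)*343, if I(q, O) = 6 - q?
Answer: 3087/2 ≈ 1543.5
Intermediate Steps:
Y(z, k) = (-5*k + 2*z)/(2*k) (Y(z, k) = (z + (z - 5*k))/((2*k)) = (-5*k + 2*z)*(1/(2*k)) = (-5*k + 2*z)/(2*k))
I(Y(4, 1), 4)*343 = (6 - (-5/2 + 4/1))*343 = (6 - (-5/2 + 4*1))*343 = (6 - (-5/2 + 4))*343 = (6 - 1*3/2)*343 = (6 - 3/2)*343 = (9/2)*343 = 3087/2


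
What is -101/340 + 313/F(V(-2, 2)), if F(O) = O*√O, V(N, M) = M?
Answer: -101/340 + 313*√2/4 ≈ 110.37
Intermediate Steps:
F(O) = O^(3/2)
-101/340 + 313/F(V(-2, 2)) = -101/340 + 313/(2^(3/2)) = -101*1/340 + 313/((2*√2)) = -101/340 + 313*(√2/4) = -101/340 + 313*√2/4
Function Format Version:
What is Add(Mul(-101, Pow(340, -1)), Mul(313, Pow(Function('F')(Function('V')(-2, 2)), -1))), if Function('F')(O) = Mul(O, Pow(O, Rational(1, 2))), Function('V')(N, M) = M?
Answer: Add(Rational(-101, 340), Mul(Rational(313, 4), Pow(2, Rational(1, 2)))) ≈ 110.37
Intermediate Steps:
Function('F')(O) = Pow(O, Rational(3, 2))
Add(Mul(-101, Pow(340, -1)), Mul(313, Pow(Function('F')(Function('V')(-2, 2)), -1))) = Add(Mul(-101, Pow(340, -1)), Mul(313, Pow(Pow(2, Rational(3, 2)), -1))) = Add(Mul(-101, Rational(1, 340)), Mul(313, Pow(Mul(2, Pow(2, Rational(1, 2))), -1))) = Add(Rational(-101, 340), Mul(313, Mul(Rational(1, 4), Pow(2, Rational(1, 2))))) = Add(Rational(-101, 340), Mul(Rational(313, 4), Pow(2, Rational(1, 2))))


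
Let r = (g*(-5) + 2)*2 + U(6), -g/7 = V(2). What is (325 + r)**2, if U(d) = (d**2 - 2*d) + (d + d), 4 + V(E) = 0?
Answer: 7225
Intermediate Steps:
V(E) = -4 (V(E) = -4 + 0 = -4)
g = 28 (g = -7*(-4) = 28)
U(d) = d**2 (U(d) = (d**2 - 2*d) + 2*d = d**2)
r = -240 (r = (28*(-5) + 2)*2 + 6**2 = (-140 + 2)*2 + 36 = -138*2 + 36 = -276 + 36 = -240)
(325 + r)**2 = (325 - 240)**2 = 85**2 = 7225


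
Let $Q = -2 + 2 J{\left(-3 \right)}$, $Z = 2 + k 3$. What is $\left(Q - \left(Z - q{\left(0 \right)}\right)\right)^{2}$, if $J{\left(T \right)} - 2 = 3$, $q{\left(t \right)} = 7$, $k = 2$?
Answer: $49$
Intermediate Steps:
$J{\left(T \right)} = 5$ ($J{\left(T \right)} = 2 + 3 = 5$)
$Z = 8$ ($Z = 2 + 2 \cdot 3 = 2 + 6 = 8$)
$Q = 8$ ($Q = -2 + 2 \cdot 5 = -2 + 10 = 8$)
$\left(Q - \left(Z - q{\left(0 \right)}\right)\right)^{2} = \left(8 + \left(7 - 8\right)\right)^{2} = \left(8 - 1\right)^{2} = 7^{2} = 49$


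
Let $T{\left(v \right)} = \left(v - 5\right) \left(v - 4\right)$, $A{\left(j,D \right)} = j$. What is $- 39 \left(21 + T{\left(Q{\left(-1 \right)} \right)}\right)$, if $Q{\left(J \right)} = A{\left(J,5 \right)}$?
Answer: $-1989$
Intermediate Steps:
$Q{\left(J \right)} = J$
$T{\left(v \right)} = \left(-5 + v\right) \left(-4 + v\right)$
$- 39 \left(21 + T{\left(Q{\left(-1 \right)} \right)}\right) = - 39 \left(21 + \left(20 + \left(-1\right)^{2} - -9\right)\right) = - 39 \left(21 + \left(20 + 1 + 9\right)\right) = - 39 \left(21 + 30\right) = \left(-39\right) 51 = -1989$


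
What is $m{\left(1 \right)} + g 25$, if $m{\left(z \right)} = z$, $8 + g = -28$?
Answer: $-899$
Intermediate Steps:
$g = -36$ ($g = -8 - 28 = -36$)
$m{\left(1 \right)} + g 25 = 1 - 900 = -899$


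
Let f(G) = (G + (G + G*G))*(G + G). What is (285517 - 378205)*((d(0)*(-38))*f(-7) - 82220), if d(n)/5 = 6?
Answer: -44154709440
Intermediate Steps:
d(n) = 30 (d(n) = 5*6 = 30)
f(G) = 2*G*(G² + 2*G) (f(G) = (G + (G + G²))*(2*G) = (G² + 2*G)*(2*G) = 2*G*(G² + 2*G))
(285517 - 378205)*((d(0)*(-38))*f(-7) - 82220) = (285517 - 378205)*((30*(-38))*(2*(-7)²*(2 - 7)) - 82220) = -92688*(-2280*49*(-5) - 82220) = -92688*(-1140*(-490) - 82220) = -92688*(558600 - 82220) = -92688*476380 = -44154709440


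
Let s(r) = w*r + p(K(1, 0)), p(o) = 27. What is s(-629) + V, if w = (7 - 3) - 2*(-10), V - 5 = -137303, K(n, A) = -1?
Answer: -152367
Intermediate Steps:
V = -137298 (V = 5 - 137303 = -137298)
w = 24 (w = 4 + 20 = 24)
s(r) = 27 + 24*r (s(r) = 24*r + 27 = 27 + 24*r)
s(-629) + V = (27 + 24*(-629)) - 137298 = (27 - 15096) - 137298 = -15069 - 137298 = -152367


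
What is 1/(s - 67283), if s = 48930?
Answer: -1/18353 ≈ -5.4487e-5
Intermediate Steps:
1/(s - 67283) = 1/(48930 - 67283) = 1/(-18353) = -1/18353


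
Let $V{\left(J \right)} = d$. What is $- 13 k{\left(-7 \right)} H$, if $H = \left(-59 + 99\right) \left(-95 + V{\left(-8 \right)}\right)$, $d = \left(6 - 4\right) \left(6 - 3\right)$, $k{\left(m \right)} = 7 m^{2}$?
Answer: $15874040$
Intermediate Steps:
$d = 6$ ($d = 2 \cdot 3 = 6$)
$V{\left(J \right)} = 6$
$H = -3560$ ($H = \left(-59 + 99\right) \left(-95 + 6\right) = 40 \left(-89\right) = -3560$)
$- 13 k{\left(-7 \right)} H = - 13 \cdot 7 \left(-7\right)^{2} \left(-3560\right) = - 13 \cdot 7 \cdot 49 \left(-3560\right) = \left(-13\right) 343 \left(-3560\right) = \left(-4459\right) \left(-3560\right) = 15874040$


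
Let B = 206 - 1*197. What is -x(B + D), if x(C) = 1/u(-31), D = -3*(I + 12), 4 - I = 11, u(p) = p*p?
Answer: -1/961 ≈ -0.0010406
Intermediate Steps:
u(p) = p**2
I = -7 (I = 4 - 1*11 = 4 - 11 = -7)
D = -15 (D = -3*(-7 + 12) = -3*5 = -15)
B = 9 (B = 206 - 197 = 9)
x(C) = 1/961 (x(C) = 1/((-31)**2) = 1/961)
-x(B + D) = -1*1/961 = -1/961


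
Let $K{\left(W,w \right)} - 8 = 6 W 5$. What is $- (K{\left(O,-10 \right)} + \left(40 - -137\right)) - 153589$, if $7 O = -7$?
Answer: $-153744$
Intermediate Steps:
$O = -1$ ($O = \frac{1}{7} \left(-7\right) = -1$)
$K{\left(W,w \right)} = 8 + 30 W$ ($K{\left(W,w \right)} = 8 + 6 W 5 = 8 + 30 W$)
$- (K{\left(O,-10 \right)} + \left(40 - -137\right)) - 153589 = - (\left(8 + 30 \left(-1\right)\right) + \left(40 - -137\right)) - 153589 = - (\left(8 - 30\right) + \left(40 + 137\right)) - 153589 = - (-22 + 177) - 153589 = \left(-1\right) 155 - 153589 = -155 - 153589 = -153744$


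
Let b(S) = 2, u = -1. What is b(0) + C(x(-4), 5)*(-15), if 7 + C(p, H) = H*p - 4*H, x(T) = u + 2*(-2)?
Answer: 782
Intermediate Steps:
x(T) = -5 (x(T) = -1 + 2*(-2) = -1 - 4 = -5)
C(p, H) = -7 - 4*H + H*p (C(p, H) = -7 + (H*p - 4*H) = -7 + (-4*H + H*p) = -7 - 4*H + H*p)
b(0) + C(x(-4), 5)*(-15) = 2 + (-7 - 4*5 + 5*(-5))*(-15) = 2 + (-7 - 20 - 25)*(-15) = 2 - 52*(-15) = 2 + 780 = 782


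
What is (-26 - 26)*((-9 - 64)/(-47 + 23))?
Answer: -949/6 ≈ -158.17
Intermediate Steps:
(-26 - 26)*((-9 - 64)/(-47 + 23)) = -(-3796)/(-24) = -(-3796)*(-1)/24 = -52*73/24 = -949/6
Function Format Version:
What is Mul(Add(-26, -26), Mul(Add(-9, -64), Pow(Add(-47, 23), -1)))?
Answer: Rational(-949, 6) ≈ -158.17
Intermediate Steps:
Mul(Add(-26, -26), Mul(Add(-9, -64), Pow(Add(-47, 23), -1))) = Mul(-52, Mul(-73, Pow(-24, -1))) = Mul(-52, Mul(-73, Rational(-1, 24))) = Mul(-52, Rational(73, 24)) = Rational(-949, 6)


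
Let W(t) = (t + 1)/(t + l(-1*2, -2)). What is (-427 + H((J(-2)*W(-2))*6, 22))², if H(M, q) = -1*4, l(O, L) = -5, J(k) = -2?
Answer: 185761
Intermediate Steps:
W(t) = (1 + t)/(-5 + t) (W(t) = (t + 1)/(t - 5) = (1 + t)/(-5 + t))
H(M, q) = -4
(-427 + H((J(-2)*W(-2))*6, 22))² = (-427 - 4)² = (-431)² = 185761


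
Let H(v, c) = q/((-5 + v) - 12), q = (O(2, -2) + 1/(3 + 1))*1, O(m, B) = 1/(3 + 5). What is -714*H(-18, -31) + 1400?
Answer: 28153/20 ≈ 1407.7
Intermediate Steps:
O(m, B) = ⅛ (O(m, B) = 1/8 = ⅛)
q = 3/8 (q = (⅛ + 1/(3 + 1))*1 = (⅛ + 1/4)*1 = (⅛ + ¼)*1 = (3/8)*1 = 3/8 ≈ 0.37500)
H(v, c) = 3/(8*(-17 + v)) (H(v, c) = 3/(8*((-5 + v) - 12)) = 3/(8*(-17 + v)))
-714*H(-18, -31) + 1400 = -1071/(4*(-17 - 18)) + 1400 = -1071/(4*(-35)) + 1400 = -1071*(-1)/(4*35) + 1400 = -714*(-3/280) + 1400 = 153/20 + 1400 = 28153/20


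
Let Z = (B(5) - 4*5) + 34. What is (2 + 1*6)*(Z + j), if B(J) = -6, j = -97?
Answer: -712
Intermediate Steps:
Z = 8 (Z = (-6 - 4*5) + 34 = (-6 - 20) + 34 = -26 + 34 = 8)
(2 + 1*6)*(Z + j) = (2 + 1*6)*(8 - 97) = (2 + 6)*(-89) = 8*(-89) = -712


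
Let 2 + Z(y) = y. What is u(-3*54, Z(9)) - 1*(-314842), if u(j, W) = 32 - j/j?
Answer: 314873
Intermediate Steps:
Z(y) = -2 + y
u(j, W) = 31 (u(j, W) = 32 - 1*1 = 32 - 1 = 31)
u(-3*54, Z(9)) - 1*(-314842) = 31 - 1*(-314842) = 31 + 314842 = 314873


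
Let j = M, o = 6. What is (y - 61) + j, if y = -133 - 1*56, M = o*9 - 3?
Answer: -199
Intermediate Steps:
M = 51 (M = 6*9 - 3 = 54 - 3 = 51)
y = -189 (y = -133 - 56 = -189)
j = 51
(y - 61) + j = (-189 - 61) + 51 = -250 + 51 = -199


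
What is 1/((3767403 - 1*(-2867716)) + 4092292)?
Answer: 1/10727411 ≈ 9.3219e-8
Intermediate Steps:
1/((3767403 - 1*(-2867716)) + 4092292) = 1/((3767403 + 2867716) + 4092292) = 1/(6635119 + 4092292) = 1/10727411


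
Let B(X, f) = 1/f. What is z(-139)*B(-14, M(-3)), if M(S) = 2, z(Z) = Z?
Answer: -139/2 ≈ -69.500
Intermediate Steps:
z(-139)*B(-14, M(-3)) = -139/2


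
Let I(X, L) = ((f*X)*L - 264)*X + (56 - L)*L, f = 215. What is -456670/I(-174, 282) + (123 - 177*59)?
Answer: -9471779221775/917808042 ≈ -10320.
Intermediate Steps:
I(X, L) = L*(56 - L) + X*(-264 + 215*L*X) (I(X, L) = ((215*X)*L - 264)*X + (56 - L)*L = (215*L*X - 264)*X + L*(56 - L) = (-264 + 215*L*X)*X + L*(56 - L) = X*(-264 + 215*L*X) + L*(56 - L) = L*(56 - L) + X*(-264 + 215*L*X))
-456670/I(-174, 282) + (123 - 177*59) = -456670/(-1*282² - 264*(-174) + 56*282 + 215*282*(-174)²) + (123 - 177*59) = -456670/(-1*79524 + 45936 + 15792 + 215*282*30276) + (123 - 10443) = -456670/(-79524 + 45936 + 15792 + 1835633880) - 10320 = -456670/1835616084 - 10320 = -456670*1/1835616084 - 10320 = -228335/917808042 - 10320 = -9471779221775/917808042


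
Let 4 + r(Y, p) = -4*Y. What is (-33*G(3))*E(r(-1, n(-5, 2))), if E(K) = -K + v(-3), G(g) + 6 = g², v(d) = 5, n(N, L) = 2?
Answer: -495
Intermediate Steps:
r(Y, p) = -4 - 4*Y
G(g) = -6 + g²
E(K) = 5 - K (E(K) = -K + 5 = 5 - K)
(-33*G(3))*E(r(-1, n(-5, 2))) = (-33*(-6 + 3²))*(5 - (-4 - 4*(-1))) = (-33*(-6 + 9))*(5 - (-4 + 4)) = (-33*3)*(5 - 1*0) = -99*(5 + 0) = -99*5 = -495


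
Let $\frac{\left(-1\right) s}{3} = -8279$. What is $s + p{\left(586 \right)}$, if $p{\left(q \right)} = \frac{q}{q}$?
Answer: $24838$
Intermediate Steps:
$s = 24837$ ($s = \left(-3\right) \left(-8279\right) = 24837$)
$p{\left(q \right)} = 1$
$s + p{\left(586 \right)} = 24837 + 1 = 24838$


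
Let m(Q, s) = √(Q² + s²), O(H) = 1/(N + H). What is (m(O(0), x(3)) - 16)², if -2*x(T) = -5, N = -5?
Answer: (160 - √629)²/100 ≈ 182.03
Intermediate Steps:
x(T) = 5/2 (x(T) = -½*(-5) = 5/2)
O(H) = 1/(-5 + H)
(m(O(0), x(3)) - 16)² = (√((1/(-5 + 0))² + (5/2)²) - 16)² = (√((1/(-5))² + 25/4) - 16)² = (√((-⅕)² + 25/4) - 16)² = (√(1/25 + 25/4) - 16)² = (√(629/100) - 16)² = (√629/10 - 16)² = (-16 + √629/10)²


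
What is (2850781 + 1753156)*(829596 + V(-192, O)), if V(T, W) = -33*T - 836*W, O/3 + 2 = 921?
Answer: -6762815138040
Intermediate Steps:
O = 2757 (O = -6 + 3*921 = -6 + 2763 = 2757)
V(T, W) = -836*W - 33*T
(2850781 + 1753156)*(829596 + V(-192, O)) = (2850781 + 1753156)*(829596 + (-836*2757 - 33*(-192))) = 4603937*(829596 + (-2304852 + 6336)) = 4603937*(829596 - 2298516) = 4603937*(-1468920) = -6762815138040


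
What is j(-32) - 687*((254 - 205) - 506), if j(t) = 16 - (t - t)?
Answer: 313975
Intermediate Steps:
j(t) = 16 (j(t) = 16 - 1*0 = 16 + 0 = 16)
j(-32) - 687*((254 - 205) - 506) = 16 - 687*((254 - 205) - 506) = 16 - 687*(49 - 506) = 16 - 687*(-457) = 16 + 313959 = 313975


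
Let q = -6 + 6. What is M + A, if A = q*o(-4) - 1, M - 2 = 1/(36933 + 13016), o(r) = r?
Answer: 49950/49949 ≈ 1.0000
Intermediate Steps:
q = 0
M = 99899/49949 (M = 2 + 1/(36933 + 13016) = 2 + 1/49949 = 99899/49949 ≈ 2.0000)
A = -1 (A = 0*(-4) - 1 = 0 - 1 = -1)
M + A = 99899/49949 - 1 = 49950/49949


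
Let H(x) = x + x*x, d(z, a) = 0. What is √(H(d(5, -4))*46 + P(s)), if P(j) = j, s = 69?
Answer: √69 ≈ 8.3066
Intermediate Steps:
H(x) = x + x²
√(H(d(5, -4))*46 + P(s)) = √((0*(1 + 0))*46 + 69) = √((0*1)*46 + 69) = √(0*46 + 69) = √(0 + 69) = √69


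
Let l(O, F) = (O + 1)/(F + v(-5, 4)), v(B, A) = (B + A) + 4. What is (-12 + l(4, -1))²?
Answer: 361/4 ≈ 90.250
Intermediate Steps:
v(B, A) = 4 + A + B (v(B, A) = (A + B) + 4 = 4 + A + B)
l(O, F) = (1 + O)/(3 + F) (l(O, F) = (O + 1)/(F + (4 + 4 - 5)) = (1 + O)/(F + 3) = (1 + O)/(3 + F))
(-12 + l(4, -1))² = (-12 + (1 + 4)/(3 - 1))² = (-12 + 5/2)² = (-19/2)² = 361/4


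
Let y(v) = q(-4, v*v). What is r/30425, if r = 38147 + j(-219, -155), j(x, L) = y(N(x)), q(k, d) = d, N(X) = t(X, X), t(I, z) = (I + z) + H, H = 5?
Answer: 225636/30425 ≈ 7.4161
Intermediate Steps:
t(I, z) = 5 + I + z (t(I, z) = (I + z) + 5 = 5 + I + z)
N(X) = 5 + 2*X (N(X) = 5 + X + X = 5 + 2*X)
y(v) = v**2 (y(v) = v*v = v**2)
j(x, L) = (5 + 2*x)**2
r = 225636 (r = 38147 + (5 + 2*(-219))**2 = 38147 + (5 - 438)**2 = 38147 + (-433)**2 = 38147 + 187489 = 225636)
r/30425 = 225636/30425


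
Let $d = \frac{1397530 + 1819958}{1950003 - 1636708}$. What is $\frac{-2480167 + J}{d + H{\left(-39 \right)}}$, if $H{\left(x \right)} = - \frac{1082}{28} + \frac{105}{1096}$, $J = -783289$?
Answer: $\frac{7844040361373440}{67967102299} \approx 1.1541 \cdot 10^{5}$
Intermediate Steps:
$H{\left(x \right)} = - \frac{295733}{7672}$ ($H{\left(x \right)} = \left(-1082\right) \frac{1}{28} + 105 \cdot \frac{1}{1096} = - \frac{541}{14} + \frac{105}{1096} = - \frac{295733}{7672}$)
$d = \frac{3217488}{313295} \approx 10.27$
$\frac{-2480167 + J}{d + H{\left(-39 \right)}} = \frac{-2480167 - 783289}{\frac{3217488}{313295} - \frac{295733}{7672}} = - \frac{3263456}{- \frac{67967102299}{2403599240}} = \left(-3263456\right) \left(- \frac{2403599240}{67967102299}\right) = \frac{7844040361373440}{67967102299}$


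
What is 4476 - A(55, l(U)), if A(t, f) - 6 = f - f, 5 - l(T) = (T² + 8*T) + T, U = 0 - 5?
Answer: 4470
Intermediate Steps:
U = -5
l(T) = 5 - T² - 9*T (l(T) = 5 - ((T² + 8*T) + T) = 5 - (T² + 9*T) = 5 + (-T² - 9*T) = 5 - T² - 9*T)
A(t, f) = 6 (A(t, f) = 6 + (f - f) = 6 + 0 = 6)
4476 - A(55, l(U)) = 4476 - 1*6 = 4476 - 6 = 4470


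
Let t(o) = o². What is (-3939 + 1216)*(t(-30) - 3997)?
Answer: 8433131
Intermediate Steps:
(-3939 + 1216)*(t(-30) - 3997) = (-3939 + 1216)*((-30)² - 3997) = -2723*(900 - 3997) = -2723*(-3097) = 8433131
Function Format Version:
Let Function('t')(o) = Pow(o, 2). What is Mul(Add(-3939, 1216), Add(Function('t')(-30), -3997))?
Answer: 8433131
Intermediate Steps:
Mul(Add(-3939, 1216), Add(Function('t')(-30), -3997)) = Mul(Add(-3939, 1216), Add(Pow(-30, 2), -3997)) = Mul(-2723, Add(900, -3997)) = Mul(-2723, -3097) = 8433131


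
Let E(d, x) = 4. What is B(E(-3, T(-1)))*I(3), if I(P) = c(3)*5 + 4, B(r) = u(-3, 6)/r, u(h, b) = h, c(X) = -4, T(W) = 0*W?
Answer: 12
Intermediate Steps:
T(W) = 0
B(r) = -3/r
I(P) = -16 (I(P) = -4*5 + 4 = -20 + 4 = -16)
B(E(-3, T(-1)))*I(3) = -3/4*(-16) = -3*¼*(-16) = -¾*(-16) = 12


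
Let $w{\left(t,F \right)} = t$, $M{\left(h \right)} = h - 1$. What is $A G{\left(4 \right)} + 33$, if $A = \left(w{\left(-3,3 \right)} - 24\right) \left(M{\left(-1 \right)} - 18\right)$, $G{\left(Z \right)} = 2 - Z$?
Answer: $-1047$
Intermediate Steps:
$M{\left(h \right)} = -1 + h$
$A = 540$ ($A = \left(-3 - 24\right) \left(\left(-1 - 1\right) - 18\right) = - 27 \left(-2 - 18\right) = \left(-27\right) \left(-20\right) = 540$)
$A G{\left(4 \right)} + 33 = 540 \left(2 - 4\right) + 33 = 540 \left(-2\right) + 33 = -1080 + 33 = -1047$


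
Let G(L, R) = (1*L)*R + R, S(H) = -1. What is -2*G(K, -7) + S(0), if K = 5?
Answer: 83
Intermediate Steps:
G(L, R) = R + L*R (G(L, R) = L*R + R = R + L*R)
-2*G(K, -7) + S(0) = -(-14)*(1 + 5) - 1 = -(-14)*6 - 1 = -2*(-42) - 1 = 84 - 1 = 83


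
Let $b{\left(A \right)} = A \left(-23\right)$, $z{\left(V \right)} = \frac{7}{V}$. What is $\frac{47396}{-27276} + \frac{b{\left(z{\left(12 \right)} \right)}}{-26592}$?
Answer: $- \frac{1259988479}{725323392} \approx -1.7371$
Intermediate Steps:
$b{\left(A \right)} = - 23 A$
$\frac{47396}{-27276} + \frac{b{\left(z{\left(12 \right)} \right)}}{-26592} = \frac{47396}{-27276} + \frac{\left(-23\right) \frac{7}{12}}{-26592} = 47396 \left(- \frac{1}{27276}\right) + - 23 \cdot 7 \cdot \frac{1}{12} \left(- \frac{1}{26592}\right) = - \frac{11849}{6819} + \left(-23\right) \frac{7}{12} \left(- \frac{1}{26592}\right) = - \frac{11849}{6819} - - \frac{161}{319104} = - \frac{11849}{6819} + \frac{161}{319104} = - \frac{1259988479}{725323392}$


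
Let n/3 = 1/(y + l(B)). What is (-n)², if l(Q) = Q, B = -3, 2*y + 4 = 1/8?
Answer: 2304/6241 ≈ 0.36917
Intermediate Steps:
y = -31/16 (y = -2 + (½)/8 = -2 + (½)*(⅛) = -2 + 1/16 = -31/16 ≈ -1.9375)
n = -48/79 (n = 3/(-31/16 - 3) = 3/(-79/16) = 3*(-16/79) = -48/79 ≈ -0.60759)
(-n)² = (-1*(-48/79))² = (48/79)² = 2304/6241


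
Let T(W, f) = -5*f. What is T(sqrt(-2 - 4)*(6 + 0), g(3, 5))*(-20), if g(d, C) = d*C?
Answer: 1500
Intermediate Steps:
g(d, C) = C*d
T(sqrt(-2 - 4)*(6 + 0), g(3, 5))*(-20) = -25*3*(-20) = -5*15*(-20) = -75*(-20) = 1500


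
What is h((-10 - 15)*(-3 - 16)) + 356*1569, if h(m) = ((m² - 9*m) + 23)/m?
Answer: 265539273/475 ≈ 5.5903e+5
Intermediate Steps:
h(m) = (23 + m² - 9*m)/m
h((-10 - 15)*(-3 - 16)) + 356*1569 = (-9 + (-10 - 15)*(-3 - 16) + 23/(((-10 - 15)*(-3 - 16)))) + 356*1569 = (-9 - 25*(-19) + 23/((-25*(-19)))) + 558564 = (-9 + 475 + 23/475) + 558564 = 221373/475 + 558564 = 265539273/475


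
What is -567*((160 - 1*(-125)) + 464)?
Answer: -424683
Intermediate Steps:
-567*((160 - 1*(-125)) + 464) = -567*((160 + 125) + 464) = -567*(285 + 464) = -567*749 = -424683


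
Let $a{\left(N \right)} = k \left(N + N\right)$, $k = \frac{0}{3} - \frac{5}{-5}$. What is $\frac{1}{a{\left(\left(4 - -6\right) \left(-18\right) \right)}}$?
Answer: $- \frac{1}{360} \approx -0.0027778$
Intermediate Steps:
$k = 1$ ($k = 0 \cdot \frac{1}{3} - -1 = 0 + 1 = 1$)
$a{\left(N \right)} = 2 N$ ($a{\left(N \right)} = 1 \left(N + N\right) = 1 \cdot 2 N = 2 N$)
$\frac{1}{a{\left(\left(4 - -6\right) \left(-18\right) \right)}} = \frac{1}{2 \left(4 - -6\right) \left(-18\right)} = \frac{1}{2 \left(4 + 6\right) \left(-18\right)} = \frac{1}{2 \cdot 10 \left(-18\right)} = \frac{1}{2 \left(-180\right)} = \frac{1}{-360} = - \frac{1}{360}$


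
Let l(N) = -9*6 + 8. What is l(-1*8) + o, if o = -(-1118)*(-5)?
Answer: -5636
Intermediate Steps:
l(N) = -46 (l(N) = -54 + 8 = -46)
o = -5590 (o = -1*5590 = -5590)
l(-1*8) + o = -46 - 5590 = -5636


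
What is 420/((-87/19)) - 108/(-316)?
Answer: -209357/2291 ≈ -91.382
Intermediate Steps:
420/((-87/19)) - 108/(-316) = 420/((-87*1/19)) - 108*(-1/316) = 420/(-87/19) + 27/79 = 420*(-19/87) + 27/79 = -2660/29 + 27/79 = -209357/2291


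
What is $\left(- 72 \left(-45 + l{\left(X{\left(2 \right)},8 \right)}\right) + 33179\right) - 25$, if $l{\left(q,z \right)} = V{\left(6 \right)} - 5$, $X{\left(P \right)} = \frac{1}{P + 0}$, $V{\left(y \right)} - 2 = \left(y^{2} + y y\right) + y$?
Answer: $30994$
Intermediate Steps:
$V{\left(y \right)} = 2 + y + 2 y^{2}$ ($V{\left(y \right)} = 2 + \left(\left(y^{2} + y y\right) + y\right) = 2 + \left(\left(y^{2} + y^{2}\right) + y\right) = 2 + \left(2 y^{2} + y\right) = 2 + \left(y + 2 y^{2}\right) = 2 + y + 2 y^{2}$)
$X{\left(P \right)} = \frac{1}{P}$
$l{\left(q,z \right)} = 75$ ($l{\left(q,z \right)} = \left(2 + 6 + 2 \cdot 6^{2}\right) - 5 = \left(2 + 6 + 2 \cdot 36\right) - 5 = \left(2 + 6 + 72\right) - 5 = 80 - 5 = 75$)
$\left(- 72 \left(-45 + l{\left(X{\left(2 \right)},8 \right)}\right) + 33179\right) - 25 = \left(- 72 \left(-45 + 75\right) + 33179\right) - 25 = \left(\left(-72\right) 30 + 33179\right) - 25 = \left(-2160 + 33179\right) - 25 = 31019 - 25 = 30994$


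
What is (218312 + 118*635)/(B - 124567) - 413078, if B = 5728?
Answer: -49090069684/118839 ≈ -4.1308e+5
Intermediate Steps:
(218312 + 118*635)/(B - 124567) - 413078 = (218312 + 118*635)/(5728 - 124567) - 413078 = (218312 + 74930)/(-118839) - 413078 = 293242*(-1/118839) - 413078 = -293242/118839 - 413078 = -49090069684/118839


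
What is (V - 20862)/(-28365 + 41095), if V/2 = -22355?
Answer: -32786/6365 ≈ -5.1510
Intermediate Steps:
V = -44710 (V = 2*(-22355) = -44710)
(V - 20862)/(-28365 + 41095) = (-44710 - 20862)/(-28365 + 41095) = -65572/12730 = -65572*1/12730 = -32786/6365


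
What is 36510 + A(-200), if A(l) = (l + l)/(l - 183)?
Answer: 13983730/383 ≈ 36511.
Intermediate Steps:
A(l) = 2*l/(-183 + l) (A(l) = (2*l)/(-183 + l) = 2*l/(-183 + l))
36510 + A(-200) = 36510 + 2*(-200)/(-183 - 200) = 36510 + 2*(-200)/(-383) = 36510 + 2*(-200)*(-1/383) = 36510 + 400/383 = 13983730/383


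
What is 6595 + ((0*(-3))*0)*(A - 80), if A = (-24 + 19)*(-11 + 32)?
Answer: 6595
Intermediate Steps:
A = -105 (A = -5*21 = -105)
6595 + ((0*(-3))*0)*(A - 80) = 6595 + ((0*(-3))*0)*(-105 - 80) = 6595 + (0*0)*(-185) = 6595 + 0*(-185) = 6595 + 0 = 6595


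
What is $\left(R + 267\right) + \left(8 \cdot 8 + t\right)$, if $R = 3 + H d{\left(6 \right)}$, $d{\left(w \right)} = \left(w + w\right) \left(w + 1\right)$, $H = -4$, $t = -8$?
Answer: $-10$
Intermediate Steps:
$d{\left(w \right)} = 2 w \left(1 + w\right)$
$R = -333$ ($R = 3 - 4 \cdot 2 \cdot 6 \left(1 + 6\right) = 3 - 4 \cdot 2 \cdot 6 \cdot 7 = 3 - 336 = -333$)
$\left(R + 267\right) + \left(8 \cdot 8 + t\right) = \left(-333 + 267\right) + \left(8 \cdot 8 - 8\right) = -66 + \left(64 - 8\right) = -66 + 56 = -10$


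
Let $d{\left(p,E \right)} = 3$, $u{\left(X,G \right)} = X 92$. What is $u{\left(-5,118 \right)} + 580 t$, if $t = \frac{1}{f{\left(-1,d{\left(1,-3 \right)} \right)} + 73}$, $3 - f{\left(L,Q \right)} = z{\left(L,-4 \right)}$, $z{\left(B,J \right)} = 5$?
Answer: $- \frac{32080}{71} \approx -451.83$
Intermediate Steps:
$u{\left(X,G \right)} = 92 X$
$f{\left(L,Q \right)} = -2$ ($f{\left(L,Q \right)} = 3 - 5 = -2$)
$t = \frac{1}{71}$ ($t = \frac{1}{-2 + 73} = \frac{1}{71} \approx 0.014085$)
$u{\left(-5,118 \right)} + 580 t = 92 \left(-5\right) + 580 \cdot \frac{1}{71} = -460 + \frac{580}{71} = - \frac{32080}{71}$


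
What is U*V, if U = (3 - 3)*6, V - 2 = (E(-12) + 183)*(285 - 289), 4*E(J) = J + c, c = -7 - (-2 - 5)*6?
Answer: 0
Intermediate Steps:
c = 35 (c = -7 - (-7)*6 = -7 - 1*(-42) = -7 + 42 = 35)
E(J) = 35/4 + J/4 (E(J) = (J + 35)/4 = (35 + J)/4 = 35/4 + J/4)
V = -753 (V = 2 + ((35/4 + (¼)*(-12)) + 183)*(285 - 289) = 2 + ((35/4 - 3) + 183)*(-4) = 2 + (23/4 + 183)*(-4) = 2 + (755/4)*(-4) = 2 - 755 = -753)
U = 0 (U = 0*6 = 0)
U*V = 0*(-753) = 0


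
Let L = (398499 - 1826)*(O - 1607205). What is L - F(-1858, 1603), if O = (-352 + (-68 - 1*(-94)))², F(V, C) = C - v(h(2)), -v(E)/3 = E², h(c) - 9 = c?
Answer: -595378011183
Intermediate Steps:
h(c) = 9 + c
v(E) = -3*E²
F(V, C) = 363 + C (F(V, C) = C - (-3)*(9 + 2)² = C - (-3)*11² = C - (-3)*121 = C - 1*(-363) = C + 363 = 363 + C)
O = 106276 (O = (-352 + (-68 + 94))² = (-352 + 26)² = (-326)² = 106276)
L = -595378009217 (L = (398499 - 1826)*(106276 - 1607205) = 396673*(-1500929) = -595378009217)
L - F(-1858, 1603) = -595378009217 - (363 + 1603) = -595378009217 - 1*1966 = -595378009217 - 1966 = -595378011183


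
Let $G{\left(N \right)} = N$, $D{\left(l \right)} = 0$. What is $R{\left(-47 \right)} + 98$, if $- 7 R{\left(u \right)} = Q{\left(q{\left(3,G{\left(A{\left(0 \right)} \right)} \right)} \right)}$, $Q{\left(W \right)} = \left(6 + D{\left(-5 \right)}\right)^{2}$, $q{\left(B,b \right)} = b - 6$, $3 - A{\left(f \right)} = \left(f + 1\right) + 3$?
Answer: $\frac{650}{7} \approx 92.857$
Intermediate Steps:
$A{\left(f \right)} = -1 - f$ ($A{\left(f \right)} = 3 - \left(\left(f + 1\right) + 3\right) = 3 - \left(\left(1 + f\right) + 3\right) = 3 - \left(4 + f\right) = -1 - f$)
$q{\left(B,b \right)} = -6 + b$ ($q{\left(B,b \right)} = b - 6 = -6 + b$)
$Q{\left(W \right)} = 36$ ($Q{\left(W \right)} = \left(6 + 0\right)^{2} = 6^{2} = 36$)
$R{\left(u \right)} = - \frac{36}{7}$ ($R{\left(u \right)} = \left(- \frac{1}{7}\right) 36 = - \frac{36}{7}$)
$R{\left(-47 \right)} + 98 = - \frac{36}{7} + 98 = \frac{650}{7}$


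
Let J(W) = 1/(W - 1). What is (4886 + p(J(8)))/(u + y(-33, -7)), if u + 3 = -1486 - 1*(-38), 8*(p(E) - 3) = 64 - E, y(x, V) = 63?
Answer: -274231/77728 ≈ -3.5281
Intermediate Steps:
J(W) = 1/(-1 + W)
p(E) = 11 - E/8 (p(E) = 3 + (64 - E)/8 = 3 + (8 - E/8) = 11 - E/8)
u = -1451 (u = -3 + (-1486 - 1*(-38)) = -3 + (-1486 + 38) = -3 - 1448 = -1451)
(4886 + p(J(8)))/(u + y(-33, -7)) = (4886 + (11 - 1/(8*(-1 + 8))))/(-1451 + 63) = (4886 + (11 - ⅛/7))/(-1388) = (4886 + (11 - ⅛*⅐))*(-1/1388) = (4886 + (11 - 1/56))*(-1/1388) = (4886 + 615/56)*(-1/1388) = (274231/56)*(-1/1388) = -274231/77728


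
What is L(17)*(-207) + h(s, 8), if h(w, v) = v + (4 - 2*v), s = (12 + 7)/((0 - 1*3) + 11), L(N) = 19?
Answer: -3937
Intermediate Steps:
s = 19/8 (s = 19/((0 - 3) + 11) = 19/(-3 + 11) = 19/8 ≈ 2.3750)
h(w, v) = 4 - v
L(17)*(-207) + h(s, 8) = 19*(-207) + (4 - 1*8) = -3933 + (4 - 8) = -3933 - 4 = -3937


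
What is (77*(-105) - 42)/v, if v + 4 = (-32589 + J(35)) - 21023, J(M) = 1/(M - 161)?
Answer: 1024002/6755617 ≈ 0.15158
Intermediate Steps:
J(M) = 1/(-161 + M)
v = -6755617/126 (v = -4 + ((-32589 + 1/(-161 + 35)) - 21023) = -4 + ((-32589 + 1/(-126)) - 21023) = -4 + ((-32589 - 1/126) - 21023) = -4 + (-4106215/126 - 21023) = -4 - 6755113/126 = -6755617/126 ≈ -53616.)
(77*(-105) - 42)/v = (77*(-105) - 42)/(-6755617/126) = (-8085 - 42)*(-126/6755617) = -8127*(-126/6755617) = 1024002/6755617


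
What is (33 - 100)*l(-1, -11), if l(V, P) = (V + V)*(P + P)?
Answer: -2948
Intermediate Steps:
l(V, P) = 4*P*V (l(V, P) = (2*V)*(2*P) = 4*P*V)
(33 - 100)*l(-1, -11) = (33 - 100)*(4*(-11)*(-1)) = -67*44 = -2948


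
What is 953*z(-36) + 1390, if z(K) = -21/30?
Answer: 7229/10 ≈ 722.90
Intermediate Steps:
z(K) = -7/10 (z(K) = -21*1/30 = -7/10)
953*z(-36) + 1390 = 953*(-7/10) + 1390 = -6671/10 + 1390 = 7229/10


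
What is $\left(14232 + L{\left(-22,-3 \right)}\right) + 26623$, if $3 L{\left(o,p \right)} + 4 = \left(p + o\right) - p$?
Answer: $\frac{122539}{3} \approx 40846.0$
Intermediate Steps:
$L{\left(o,p \right)} = - \frac{4}{3} + \frac{o}{3}$ ($L{\left(o,p \right)} = - \frac{4}{3} + \frac{\left(p + o\right) - p}{3} = - \frac{4}{3} + \frac{\left(o + p\right) - p}{3} = - \frac{4}{3} + \frac{o}{3}$)
$\left(14232 + L{\left(-22,-3 \right)}\right) + 26623 = \left(14232 + \left(- \frac{4}{3} + \frac{1}{3} \left(-22\right)\right)\right) + 26623 = \left(14232 - \frac{26}{3}\right) + 26623 = \frac{42670}{3} + 26623 = \frac{122539}{3}$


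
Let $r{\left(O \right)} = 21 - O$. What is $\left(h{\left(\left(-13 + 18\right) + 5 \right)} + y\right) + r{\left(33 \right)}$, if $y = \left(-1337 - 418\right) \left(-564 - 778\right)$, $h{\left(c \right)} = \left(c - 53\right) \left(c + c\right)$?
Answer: $2354338$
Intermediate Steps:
$h{\left(c \right)} = 2 c \left(-53 + c\right)$ ($h{\left(c \right)} = \left(-53 + c\right) 2 c = 2 c \left(-53 + c\right)$)
$y = 2355210$ ($y = \left(-1755\right) \left(-1342\right) = 2355210$)
$\left(h{\left(\left(-13 + 18\right) + 5 \right)} + y\right) + r{\left(33 \right)} = \left(2 \left(\left(-13 + 18\right) + 5\right) \left(-53 + \left(\left(-13 + 18\right) + 5\right)\right) + 2355210\right) + \left(21 - 33\right) = \left(2 \left(5 + 5\right) \left(-53 + \left(5 + 5\right)\right) + 2355210\right) + \left(21 - 33\right) = \left(2 \cdot 10 \left(-53 + 10\right) + 2355210\right) - 12 = \left(2 \cdot 10 \left(-43\right) + 2355210\right) - 12 = \left(-860 + 2355210\right) - 12 = 2354350 - 12 = 2354338$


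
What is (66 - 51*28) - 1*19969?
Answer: -21331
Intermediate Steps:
(66 - 51*28) - 1*19969 = (66 - 1428) - 19969 = -1362 - 19969 = -21331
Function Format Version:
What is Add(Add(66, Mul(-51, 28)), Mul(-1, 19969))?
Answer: -21331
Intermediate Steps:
Add(Add(66, Mul(-51, 28)), Mul(-1, 19969)) = Add(Add(66, -1428), -19969) = Add(-1362, -19969) = -21331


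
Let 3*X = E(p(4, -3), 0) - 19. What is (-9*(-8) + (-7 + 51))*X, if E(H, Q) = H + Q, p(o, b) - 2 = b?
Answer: -2320/3 ≈ -773.33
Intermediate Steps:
p(o, b) = 2 + b
X = -20/3 (X = (((2 - 3) + 0) - 19)/3 = ((-1 + 0) - 19)/3 = (-1 - 19)/3 = (1/3)*(-20) = -20/3 ≈ -6.6667)
(-9*(-8) + (-7 + 51))*X = (-9*(-8) + (-7 + 51))*(-20/3) = (72 + 44)*(-20/3) = 116*(-20/3) = -2320/3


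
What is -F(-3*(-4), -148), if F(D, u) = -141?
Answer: 141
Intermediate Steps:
-F(-3*(-4), -148) = -1*(-141) = 141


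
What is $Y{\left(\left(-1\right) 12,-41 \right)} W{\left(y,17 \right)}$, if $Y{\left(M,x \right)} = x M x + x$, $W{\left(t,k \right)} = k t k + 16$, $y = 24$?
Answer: $-140520776$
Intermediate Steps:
$W{\left(t,k \right)} = 16 + t k^{2}$ ($W{\left(t,k \right)} = t k^{2} + 16 = 16 + t k^{2}$)
$Y{\left(M,x \right)} = x + M x^{2}$ ($Y{\left(M,x \right)} = M x x + x = M x^{2} + x = x + M x^{2}$)
$Y{\left(\left(-1\right) 12,-41 \right)} W{\left(y,17 \right)} = - 41 \left(1 + \left(-1\right) 12 \left(-41\right)\right) \left(16 + 24 \cdot 17^{2}\right) = - 41 \left(1 - -492\right) \left(16 + 24 \cdot 289\right) = - 41 \left(1 + 492\right) \left(16 + 6936\right) = \left(-41\right) 493 \cdot 6952 = \left(-20213\right) 6952 = -140520776$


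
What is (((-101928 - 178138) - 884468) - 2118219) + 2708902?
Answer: -573851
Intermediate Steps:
(((-101928 - 178138) - 884468) - 2118219) + 2708902 = ((-280066 - 884468) - 2118219) + 2708902 = (-1164534 - 2118219) + 2708902 = -3282753 + 2708902 = -573851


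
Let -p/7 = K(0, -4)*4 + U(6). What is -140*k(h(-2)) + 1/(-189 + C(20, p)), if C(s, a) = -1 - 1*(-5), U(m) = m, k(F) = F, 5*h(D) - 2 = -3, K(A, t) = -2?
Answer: 5179/185 ≈ 27.995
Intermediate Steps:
h(D) = -⅕ (h(D) = ⅖ + (⅕)*(-3) = ⅖ - ⅗ = -⅕)
p = 14 (p = -7*(-2*4 + 6) = -7*(-8 + 6) = -7*(-2) = 14)
C(s, a) = 4 (C(s, a) = -1 + 5 = 4)
-140*k(h(-2)) + 1/(-189 + C(20, p)) = -140*(-⅕) + 1/(-189 + 4) = 28 + 1/(-185) = 28 - 1/185 = 5179/185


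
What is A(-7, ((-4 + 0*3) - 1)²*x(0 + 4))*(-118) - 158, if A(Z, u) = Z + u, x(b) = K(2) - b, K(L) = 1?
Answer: 9518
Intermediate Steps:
x(b) = 1 - b
A(-7, ((-4 + 0*3) - 1)²*x(0 + 4))*(-118) - 158 = (-7 + ((-4 + 0*3) - 1)²*(1 - (0 + 4)))*(-118) - 158 = (-7 + ((-4 + 0) - 1)²*(1 - 1*4))*(-118) - 158 = (-7 + (-4 - 1)²*(1 - 4))*(-118) - 158 = (-7 + (-5)²*(-3))*(-118) - 158 = (-7 + 25*(-3))*(-118) - 158 = (-7 - 75)*(-118) - 158 = -82*(-118) - 158 = 9676 - 158 = 9518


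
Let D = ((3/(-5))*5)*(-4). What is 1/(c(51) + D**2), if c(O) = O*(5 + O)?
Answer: 1/3000 ≈ 0.00033333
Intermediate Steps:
D = 12 (D = ((3*(-1/5))*5)*(-4) = -3/5*5*(-4) = -3*(-4) = 12)
1/(c(51) + D**2) = 1/(51*(5 + 51) + 12**2) = 1/(51*56 + 144) = 1/(2856 + 144) = 1/3000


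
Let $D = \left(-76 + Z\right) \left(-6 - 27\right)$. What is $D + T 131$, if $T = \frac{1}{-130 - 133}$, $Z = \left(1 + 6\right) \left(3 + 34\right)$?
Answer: $- \frac{1588388}{263} \approx -6039.5$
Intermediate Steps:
$Z = 259$ ($Z = 7 \cdot 37 = 259$)
$D = -6039$ ($D = \left(-76 + 259\right) \left(-6 - 27\right) = 183 \left(-33\right) = -6039$)
$T = - \frac{1}{263}$ ($T = \frac{1}{-263} = - \frac{1}{263} \approx -0.0038023$)
$D + T 131 = -6039 - \frac{131}{263} = - \frac{1588388}{263}$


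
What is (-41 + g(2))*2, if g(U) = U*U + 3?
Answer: -68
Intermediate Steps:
g(U) = 3 + U**2 (g(U) = U**2 + 3 = 3 + U**2)
(-41 + g(2))*2 = (-41 + (3 + 2**2))*2 = (-41 + (3 + 4))*2 = (-41 + 7)*2 = -34*2 = -68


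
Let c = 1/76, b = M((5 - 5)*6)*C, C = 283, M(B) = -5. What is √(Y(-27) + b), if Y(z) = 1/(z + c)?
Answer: I*√5952496291/2051 ≈ 37.617*I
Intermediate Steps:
b = -1415 (b = -5*283 = -1415)
c = 1/76 ≈ 0.013158
Y(z) = 1/(1/76 + z) (Y(z) = 1/(z + 1/76) = 1/(1/76 + z))
√(Y(-27) + b) = √(76/(1 + 76*(-27)) - 1415) = √(76/(1 - 2052) - 1415) = √(76/(-2051) - 1415) = √(76*(-1/2051) - 1415) = √(-76/2051 - 1415) = √(-2902241/2051) = I*√5952496291/2051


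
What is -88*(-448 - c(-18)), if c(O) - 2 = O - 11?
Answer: 37048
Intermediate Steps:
c(O) = -9 + O (c(O) = 2 + (O - 11) = 2 + (-11 + O) = -9 + O)
-88*(-448 - c(-18)) = -88*(-448 - (-9 - 18)) = -88*(-448 - 1*(-27)) = -88*(-448 + 27) = -88*(-421) = 37048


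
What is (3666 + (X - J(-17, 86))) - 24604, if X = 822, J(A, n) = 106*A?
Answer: -18314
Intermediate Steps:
(3666 + (X - J(-17, 86))) - 24604 = (3666 + (822 - 106*(-17))) - 24604 = (3666 + (822 - 1*(-1802))) - 24604 = (3666 + (822 + 1802)) - 24604 = (3666 + 2624) - 24604 = 6290 - 24604 = -18314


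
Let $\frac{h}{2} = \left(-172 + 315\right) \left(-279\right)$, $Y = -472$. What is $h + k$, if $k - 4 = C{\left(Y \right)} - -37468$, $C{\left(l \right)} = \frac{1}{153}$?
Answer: $- \frac{6475265}{153} \approx -42322.0$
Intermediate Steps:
$C{\left(l \right)} = \frac{1}{153}$
$h = -79794$ ($h = 2 \left(-172 + 315\right) \left(-279\right) = 2 \cdot 143 \left(-279\right) = 2 \left(-39897\right) = -79794$)
$k = \frac{5733217}{153}$ ($k = 4 + \left(\frac{1}{153} - -37468\right) = 4 + \left(\frac{1}{153} + 37468\right) = 4 + \frac{5732605}{153} = \frac{5733217}{153} \approx 37472.0$)
$h + k = -79794 + \frac{5733217}{153} = - \frac{6475265}{153}$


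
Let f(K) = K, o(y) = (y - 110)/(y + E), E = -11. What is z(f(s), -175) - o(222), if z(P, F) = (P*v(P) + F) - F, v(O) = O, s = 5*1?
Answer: 5163/211 ≈ 24.469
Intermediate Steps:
s = 5
o(y) = (-110 + y)/(-11 + y) (o(y) = (y - 110)/(y - 11) = (-110 + y)/(-11 + y))
z(P, F) = P² (z(P, F) = (P*P + F) - F = (P² + F) - F = (F + P²) - F = P²)
z(f(s), -175) - o(222) = 5² - (-110 + 222)/(-11 + 222) = 25 - 112/211 = 5163/211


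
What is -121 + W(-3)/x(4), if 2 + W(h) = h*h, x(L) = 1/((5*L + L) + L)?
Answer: 75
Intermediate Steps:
x(L) = 1/(7*L) (x(L) = 1/(6*L + L) = 1/(7*L))
W(h) = -2 + h² (W(h) = -2 + h*h = -2 + h²)
-121 + W(-3)/x(4) = -121 + (-2 + (-3)²)/(((⅐)/4)) = -121 + (-2 + 9)/(((⅐)*(¼))) = -121 + 7/(1/28) = -121 + 28*7 = -121 + 196 = 75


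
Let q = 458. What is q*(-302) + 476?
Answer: -137840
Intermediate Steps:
q*(-302) + 476 = 458*(-302) + 476 = -138316 + 476 = -137840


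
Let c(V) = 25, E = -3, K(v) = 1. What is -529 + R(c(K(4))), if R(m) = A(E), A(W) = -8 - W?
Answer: -534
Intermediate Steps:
R(m) = -5 (R(m) = -8 - 1*(-3) = -8 + 3 = -5)
-529 + R(c(K(4))) = -529 - 5 = -534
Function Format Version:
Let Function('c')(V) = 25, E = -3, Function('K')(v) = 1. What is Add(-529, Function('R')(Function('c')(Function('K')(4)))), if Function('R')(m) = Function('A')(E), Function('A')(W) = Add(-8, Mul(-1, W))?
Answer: -534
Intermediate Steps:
Function('R')(m) = -5 (Function('R')(m) = Add(-8, Mul(-1, -3)) = Add(-8, 3) = -5)
Add(-529, Function('R')(Function('c')(Function('K')(4)))) = Add(-529, -5) = -534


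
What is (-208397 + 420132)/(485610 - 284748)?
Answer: 211735/200862 ≈ 1.0541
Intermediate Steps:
(-208397 + 420132)/(485610 - 284748) = 211735/200862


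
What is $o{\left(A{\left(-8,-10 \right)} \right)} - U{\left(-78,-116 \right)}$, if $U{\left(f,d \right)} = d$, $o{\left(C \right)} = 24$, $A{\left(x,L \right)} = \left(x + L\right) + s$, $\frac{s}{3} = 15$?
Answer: $140$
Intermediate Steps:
$s = 45$ ($s = 3 \cdot 15 = 45$)
$A{\left(x,L \right)} = 45 + L + x$ ($A{\left(x,L \right)} = \left(x + L\right) + 45 = \left(L + x\right) + 45 = 45 + L + x$)
$o{\left(A{\left(-8,-10 \right)} \right)} - U{\left(-78,-116 \right)} = 24 - -116 = 24 + 116 = 140$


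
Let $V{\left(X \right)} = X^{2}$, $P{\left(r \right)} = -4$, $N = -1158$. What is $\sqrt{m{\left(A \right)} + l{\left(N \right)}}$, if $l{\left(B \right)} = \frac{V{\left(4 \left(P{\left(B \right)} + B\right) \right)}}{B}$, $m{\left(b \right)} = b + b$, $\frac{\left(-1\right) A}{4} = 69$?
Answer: $\frac{2 i \sqrt{1609845810}}{579} \approx 138.59 i$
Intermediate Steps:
$A = -276$ ($A = \left(-4\right) 69 = -276$)
$m{\left(b \right)} = 2 b$
$l{\left(B \right)} = \frac{\left(-16 + 4 B\right)^{2}}{B}$ ($l{\left(B \right)} = \frac{\left(4 \left(-4 + B\right)\right)^{2}}{B} = \frac{\left(-16 + 4 B\right)^{2}}{B}$)
$\sqrt{m{\left(A \right)} + l{\left(N \right)}} = \sqrt{2 \left(-276\right) + \frac{16 \left(-4 - 1158\right)^{2}}{-1158}} = \sqrt{-552 + 16 \left(- \frac{1}{1158}\right) \left(-1162\right)^{2}} = \sqrt{-552 + 16 \left(- \frac{1}{1158}\right) 1350244} = \sqrt{-552 - \frac{10801952}{579}} = \sqrt{- \frac{11121560}{579}} = \frac{2 i \sqrt{1609845810}}{579}$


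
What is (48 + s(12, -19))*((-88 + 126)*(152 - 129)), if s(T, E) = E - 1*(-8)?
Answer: 32338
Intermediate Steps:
s(T, E) = 8 + E (s(T, E) = E + 8 = 8 + E)
(48 + s(12, -19))*((-88 + 126)*(152 - 129)) = (48 + (8 - 19))*((-88 + 126)*(152 - 129)) = (48 - 11)*(38*23) = 37*874 = 32338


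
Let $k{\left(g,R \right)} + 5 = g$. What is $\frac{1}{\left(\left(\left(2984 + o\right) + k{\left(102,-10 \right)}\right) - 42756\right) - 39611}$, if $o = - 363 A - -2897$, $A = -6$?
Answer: $- \frac{1}{74211} \approx -1.3475 \cdot 10^{-5}$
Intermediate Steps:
$k{\left(g,R \right)} = -5 + g$
$o = 5075$ ($o = \left(-363\right) \left(-6\right) - -2897 = 2178 + 2897 = 5075$)
$\frac{1}{\left(\left(\left(2984 + o\right) + k{\left(102,-10 \right)}\right) - 42756\right) - 39611} = \frac{1}{\left(\left(\left(2984 + 5075\right) + \left(-5 + 102\right)\right) - 42756\right) - 39611} = \frac{1}{\left(\left(8059 + 97\right) - 42756\right) - 39611} = \frac{1}{\left(8156 - 42756\right) - 39611} = \frac{1}{-34600 - 39611} = \frac{1}{-74211} = - \frac{1}{74211}$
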